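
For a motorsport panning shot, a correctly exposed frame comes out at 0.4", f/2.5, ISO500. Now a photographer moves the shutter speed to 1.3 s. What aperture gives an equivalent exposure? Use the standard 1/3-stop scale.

Shutter speed: 0.4 → 0.5 → 0.6 → 0.8 → 1 → 1.3 — 1 2/3 stops longer (brighter).
Need 1 2/3 stops darker from the aperture: f/2.5 → f/2.8 → f/3.2 → f/3.5 → f/4 → f/4.5.

f/4.5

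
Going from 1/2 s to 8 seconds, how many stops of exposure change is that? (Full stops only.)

4 stops

1/2 → 1 → 2 → 4 → 8 — count the steps: 4 stops.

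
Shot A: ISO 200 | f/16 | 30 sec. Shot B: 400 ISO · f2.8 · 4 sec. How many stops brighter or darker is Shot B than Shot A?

3 stops brighter

Aperture: f/16 → f/11 → f/8 → f/5.6 → f/4 → f/2.8 — 5 stops opened up (brighter).
Shutter speed: 30 → 15 → 8 → 4 — 3 stops shorter (darker).
ISO: 200 → 400 — 1 stop higher (brighter).
Net: +5 −3 +1 = +3 stops.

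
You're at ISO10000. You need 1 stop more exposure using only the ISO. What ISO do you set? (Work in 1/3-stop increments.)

ISO: 10000 → 12800 → 16000 → 20000 — 1 stop higher (brighter).

ISO 20000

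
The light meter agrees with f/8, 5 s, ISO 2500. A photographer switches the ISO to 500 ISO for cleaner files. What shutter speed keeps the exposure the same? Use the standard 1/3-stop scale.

25 s

ISO: 2500 → 2000 → 1600 → 1250 → 1000 → 800 → 640 → 500 — 2 1/3 stops dropped (darker).
Need 2 1/3 stops brighter from the shutter speed: 5 → 6 → 8 → 10 → 13 → 15 → 20 → 25.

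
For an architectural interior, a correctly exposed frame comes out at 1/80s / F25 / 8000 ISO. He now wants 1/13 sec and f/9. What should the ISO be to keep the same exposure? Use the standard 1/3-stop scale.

Shutter speed: 1/80 → 1/60 → 1/50 → 1/40 → 1/30 → 1/25 → 1/20 → 1/15 → 1/13 — 2 2/3 stops longer (brighter).
Aperture: f/25 → f/22 → f/20 → f/18 → f/16 → f/14 → f/13 → f/11 → f/10 → f/9 — 3 stops wider (brighter).
Net change so far: 5 2/3 stops brighter. Offset with the ISO: 8000 → 6400 → 5000 → 4000 → 3200 → 2500 → 2000 → 1600 → 1250 → 1000 → 800 → 640 → 500 → 400 → 320 → 250 → 200 → 160.

ISO 160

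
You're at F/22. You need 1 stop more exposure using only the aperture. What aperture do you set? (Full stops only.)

f/16

Aperture: f/22 → f/16 — 1 stop wider (brighter).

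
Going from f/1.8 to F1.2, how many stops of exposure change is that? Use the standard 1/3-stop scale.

1 stop

f/1.8 → f/1.6 → f/1.4 → f/1.2 — count the steps: 3 third-stops = 1 stop.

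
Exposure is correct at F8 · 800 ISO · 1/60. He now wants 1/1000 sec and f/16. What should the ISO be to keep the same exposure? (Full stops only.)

ISO 51200

Shutter speed: 1/60 → 1/125 → 1/250 → 1/500 → 1/1000 — 4 stops faster (darker).
Aperture: f/8 → f/11 → f/16 — 2 stops narrower (darker).
Net change so far: 6 stops darker. Offset with the ISO: 800 → 1600 → 3200 → 6400 → 12800 → 25600 → 51200.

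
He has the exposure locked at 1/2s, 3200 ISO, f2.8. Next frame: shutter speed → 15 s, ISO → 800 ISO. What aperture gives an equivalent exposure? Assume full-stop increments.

Shutter speed: 1/2 → 1 → 2 → 4 → 8 → 15 — 5 stops slower (brighter).
ISO: 3200 → 1600 → 800 — 2 stops lower (darker).
Net change so far: 3 stops brighter. Offset with the aperture: f/2.8 → f/4 → f/5.6 → f/8.

f/8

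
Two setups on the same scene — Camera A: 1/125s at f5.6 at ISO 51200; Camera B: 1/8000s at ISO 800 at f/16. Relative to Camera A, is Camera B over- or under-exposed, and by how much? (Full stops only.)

Aperture: f/5.6 → f/8 → f/11 → f/16 — 3 stops stopped down (darker).
Shutter speed: 1/125 → 1/250 → 1/500 → 1/1000 → 1/2000 → 1/4000 → 1/8000 — 6 stops faster (darker).
ISO: 51200 → 25600 → 12800 → 6400 → 3200 → 1600 → 800 — 6 stops lower (darker).
Net: −3 −6 −6 = −15 stops.

15 stops darker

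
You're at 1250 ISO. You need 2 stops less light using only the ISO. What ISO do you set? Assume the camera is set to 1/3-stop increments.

ISO 320

ISO: 1250 → 1000 → 800 → 640 → 500 → 400 → 320 — 2 stops lower (darker).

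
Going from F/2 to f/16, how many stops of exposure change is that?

f/2 → f/2.8 → f/4 → f/5.6 → f/8 → f/11 → f/16 — count the steps: 6 stops.

6 stops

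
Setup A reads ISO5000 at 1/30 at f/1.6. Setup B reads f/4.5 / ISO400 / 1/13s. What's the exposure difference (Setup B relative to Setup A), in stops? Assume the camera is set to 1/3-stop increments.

5 1/3 stops darker

Aperture: f/1.6 → f/1.8 → f/2 → f/2.2 → f/2.5 → f/2.8 → f/3.2 → f/3.5 → f/4 → f/4.5 — 3 stops stopped down (darker).
Shutter speed: 1/30 → 1/25 → 1/20 → 1/15 → 1/13 — 1 1/3 stops slower (brighter).
ISO: 5000 → 4000 → 3200 → 2500 → 2000 → 1600 → 1250 → 1000 → 800 → 640 → 500 → 400 — 3 2/3 stops lower (darker).
Net: −3 +1 1/3 −3 2/3 = −5 1/3 stops.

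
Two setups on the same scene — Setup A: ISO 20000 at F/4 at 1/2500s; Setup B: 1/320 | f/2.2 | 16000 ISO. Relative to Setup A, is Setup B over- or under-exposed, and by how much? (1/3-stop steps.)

Aperture: f/4 → f/3.5 → f/3.2 → f/2.8 → f/2.5 → f/2.2 — 1 2/3 stops larger aperture (brighter).
Shutter speed: 1/2500 → 1/2000 → 1/1600 → 1/1250 → 1/1000 → 1/800 → 1/640 → 1/500 → 1/400 → 1/320 — 3 stops longer (brighter).
ISO: 20000 → 16000 — 1/3 stop lower (darker).
Net: +1 2/3 +3 −1/3 = +4 1/3 stops.

4 1/3 stops brighter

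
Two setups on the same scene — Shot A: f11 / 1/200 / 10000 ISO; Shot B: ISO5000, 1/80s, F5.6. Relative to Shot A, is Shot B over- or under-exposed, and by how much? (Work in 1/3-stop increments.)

2 1/3 stops brighter

Aperture: f/11 → f/10 → f/9 → f/8 → f/7.1 → f/6.3 → f/5.6 — 2 stops larger aperture (brighter).
Shutter speed: 1/200 → 1/160 → 1/125 → 1/100 → 1/80 — 1 1/3 stops longer (brighter).
ISO: 10000 → 8000 → 6400 → 5000 — 1 stop dropped (darker).
Net: +2 +1 1/3 −1 = +2 1/3 stops.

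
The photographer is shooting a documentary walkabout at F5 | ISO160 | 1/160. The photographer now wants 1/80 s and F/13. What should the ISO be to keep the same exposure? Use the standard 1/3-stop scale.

ISO 500

Shutter speed: 1/160 → 1/125 → 1/100 → 1/80 — 1 stop longer (brighter).
Aperture: f/5 → f/5.6 → f/6.3 → f/7.1 → f/8 → f/9 → f/10 → f/11 → f/13 — 2 2/3 stops stopped down (darker).
Net change so far: 1 2/3 stops darker. Offset with the ISO: 160 → 200 → 250 → 320 → 400 → 500.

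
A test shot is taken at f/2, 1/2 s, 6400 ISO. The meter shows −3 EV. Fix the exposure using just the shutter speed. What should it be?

4 s

Underexposed by 3 stops → need 3 stops brighter.
Shutter speed: 1/2 → 1 → 2 → 4.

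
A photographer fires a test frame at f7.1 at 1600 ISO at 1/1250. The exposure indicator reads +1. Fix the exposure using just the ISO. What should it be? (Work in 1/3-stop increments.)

ISO 800

Overexposed by 1 stop → need 1 stop darker.
ISO: 1600 → 1250 → 1000 → 800.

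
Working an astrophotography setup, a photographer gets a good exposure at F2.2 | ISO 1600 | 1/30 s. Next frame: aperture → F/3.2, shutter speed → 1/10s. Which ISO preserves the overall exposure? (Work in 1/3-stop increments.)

ISO 1000

Aperture: f/2.2 → f/2.5 → f/2.8 → f/3.2 — 1 stop stopped down (darker).
Shutter speed: 1/30 → 1/25 → 1/20 → 1/15 → 1/13 → 1/10 — 1 2/3 stops longer (brighter).
Net change so far: 2/3 stop brighter. Offset with the ISO: 1600 → 1250 → 1000.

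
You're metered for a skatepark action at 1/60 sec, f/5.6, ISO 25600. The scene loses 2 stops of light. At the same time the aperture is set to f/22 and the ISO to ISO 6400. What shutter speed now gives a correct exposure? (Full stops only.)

Scene light: 2 stops darker.
Aperture: f/5.6 → f/8 → f/11 → f/16 → f/22 — 4 stops smaller aperture (darker).
ISO: 25600 → 12800 → 6400 — 2 stops lower (darker).
Net so far: 8 stops darker. Shutter speed: 1/60 → 1/30 → 1/15 → 1/8 → 1/4 → 1/2 → 1 → 2 → 4.

4 s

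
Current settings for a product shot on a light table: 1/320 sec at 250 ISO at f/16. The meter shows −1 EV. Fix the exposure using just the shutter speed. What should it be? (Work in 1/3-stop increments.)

1/160s

Underexposed by 1 stop → need 1 stop brighter.
Shutter speed: 1/320 → 1/250 → 1/200 → 1/160.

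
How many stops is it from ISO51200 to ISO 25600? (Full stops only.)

51200 → 25600 — count the steps: 1 stop.

1 stop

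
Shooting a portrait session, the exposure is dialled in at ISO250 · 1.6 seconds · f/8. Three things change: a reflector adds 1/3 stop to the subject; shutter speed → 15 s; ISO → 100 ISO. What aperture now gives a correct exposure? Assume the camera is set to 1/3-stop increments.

Scene light: 1/3 stop brighter.
Shutter speed: 1.6 → 2 → 2.5 → 3.2 → 4 → 5 → 6 → 8 → 10 → 13 → 15 — 3 1/3 stops slower (brighter).
ISO: 250 → 200 → 160 → 125 → 100 — 1 1/3 stops dropped (darker).
Net so far: 2 1/3 stops brighter. Aperture: f/8 → f/9 → f/10 → f/11 → f/13 → f/14 → f/16 → f/18.

f/18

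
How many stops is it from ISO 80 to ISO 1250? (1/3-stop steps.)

4 stops

80 → 100 → 125 → 160 → 200 → 250 → 320 → 400 → 500 → 640 → 800 → 1000 → 1250 — count the steps: 12 third-stops = 4 stops.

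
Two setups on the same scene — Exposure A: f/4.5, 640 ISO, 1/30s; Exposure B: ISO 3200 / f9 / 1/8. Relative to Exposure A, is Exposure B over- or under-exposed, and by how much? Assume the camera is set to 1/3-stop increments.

2 1/3 stops brighter

Aperture: f/4.5 → f/5 → f/5.6 → f/6.3 → f/7.1 → f/8 → f/9 — 2 stops stopped down (darker).
Shutter speed: 1/30 → 1/25 → 1/20 → 1/15 → 1/13 → 1/10 → 1/8 — 2 stops slower (brighter).
ISO: 640 → 800 → 1000 → 1250 → 1600 → 2000 → 2500 → 3200 — 2 1/3 stops raised (brighter).
Net: −2 +2 +2 1/3 = +2 1/3 stops.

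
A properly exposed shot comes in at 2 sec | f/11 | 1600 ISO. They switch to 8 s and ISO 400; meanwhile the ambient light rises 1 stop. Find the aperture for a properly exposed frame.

f/16

Scene light: 1 stop brighter.
Shutter speed: 2 → 4 → 8 — 2 stops slower (brighter).
ISO: 1600 → 800 → 400 — 2 stops lower (darker).
Net so far: 1 stop brighter. Aperture: f/11 → f/16.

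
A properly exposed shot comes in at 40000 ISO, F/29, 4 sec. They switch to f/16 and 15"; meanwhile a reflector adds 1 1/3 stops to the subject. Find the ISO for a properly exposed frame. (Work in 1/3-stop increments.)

ISO 1250

Scene light: 1 1/3 stops brighter.
Aperture: f/29 → f/25 → f/22 → f/20 → f/18 → f/16 — 1 2/3 stops larger aperture (brighter).
Shutter speed: 4 → 5 → 6 → 8 → 10 → 13 → 15 — 2 stops slower (brighter).
Net so far: 5 stops brighter. ISO: 40000 → 32000 → 25600 → 20000 → 16000 → 12800 → 10000 → 8000 → 6400 → 5000 → 4000 → 3200 → 2500 → 2000 → 1600 → 1250.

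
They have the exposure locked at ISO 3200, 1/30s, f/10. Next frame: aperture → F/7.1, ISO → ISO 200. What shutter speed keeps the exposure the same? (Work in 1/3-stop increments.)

1/4s

Aperture: f/10 → f/9 → f/8 → f/7.1 — 1 stop opened up (brighter).
ISO: 3200 → 2500 → 2000 → 1600 → 1250 → 1000 → 800 → 640 → 500 → 400 → 320 → 250 → 200 — 4 stops lower (darker).
Net change so far: 3 stops darker. Offset with the shutter speed: 1/30 → 1/25 → 1/20 → 1/15 → 1/13 → 1/10 → 1/8 → 1/6 → 1/5 → 1/4.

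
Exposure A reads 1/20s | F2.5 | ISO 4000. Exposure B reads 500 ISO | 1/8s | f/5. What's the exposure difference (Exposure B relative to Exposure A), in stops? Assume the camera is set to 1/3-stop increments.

Aperture: f/2.5 → f/2.8 → f/3.2 → f/3.5 → f/4 → f/4.5 → f/5 — 2 stops smaller aperture (darker).
Shutter speed: 1/20 → 1/15 → 1/13 → 1/10 → 1/8 — 1 1/3 stops slower (brighter).
ISO: 4000 → 3200 → 2500 → 2000 → 1600 → 1250 → 1000 → 800 → 640 → 500 — 3 stops lower (darker).
Net: −2 +1 1/3 −3 = −3 2/3 stops.

3 2/3 stops darker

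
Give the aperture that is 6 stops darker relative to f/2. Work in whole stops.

f/16

Aperture: f/2 → f/2.8 → f/4 → f/5.6 → f/8 → f/11 → f/16 — 6 stops narrower (darker).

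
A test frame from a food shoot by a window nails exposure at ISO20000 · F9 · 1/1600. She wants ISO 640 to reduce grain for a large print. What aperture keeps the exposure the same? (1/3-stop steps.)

ISO: 20000 → 16000 → 12800 → 10000 → 8000 → 6400 → 5000 → 4000 → 3200 → 2500 → 2000 → 1600 → 1250 → 1000 → 800 → 640 — 5 stops lower (darker).
Need 5 stops brighter from the aperture: f/9 → f/8 → f/7.1 → f/6.3 → f/5.6 → f/5 → f/4.5 → f/4 → f/3.5 → f/3.2 → f/2.8 → f/2.5 → f/2.2 → f/2 → f/1.8 → f/1.6.

f/1.6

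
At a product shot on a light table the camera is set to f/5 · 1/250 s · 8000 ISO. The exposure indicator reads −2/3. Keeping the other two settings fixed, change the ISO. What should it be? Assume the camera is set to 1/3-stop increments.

Underexposed by 2/3 stop → need 2/3 stop brighter.
ISO: 8000 → 10000 → 12800.

ISO 12800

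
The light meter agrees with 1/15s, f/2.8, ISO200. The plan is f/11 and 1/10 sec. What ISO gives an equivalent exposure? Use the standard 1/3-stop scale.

Aperture: f/2.8 → f/3.2 → f/3.5 → f/4 → f/4.5 → f/5 → f/5.6 → f/6.3 → f/7.1 → f/8 → f/9 → f/10 → f/11 — 4 stops stopped down (darker).
Shutter speed: 1/15 → 1/13 → 1/10 — 2/3 stop longer (brighter).
Net change so far: 3 1/3 stops darker. Offset with the ISO: 200 → 250 → 320 → 400 → 500 → 640 → 800 → 1000 → 1250 → 1600 → 2000.

ISO 2000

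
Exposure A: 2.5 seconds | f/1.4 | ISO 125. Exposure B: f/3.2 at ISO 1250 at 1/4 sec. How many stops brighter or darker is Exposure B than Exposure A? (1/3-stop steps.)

2 1/3 stops darker

Aperture: f/1.4 → f/1.6 → f/1.8 → f/2 → f/2.2 → f/2.5 → f/2.8 → f/3.2 — 2 1/3 stops stopped down (darker).
Shutter speed: 2.5 → 2 → 1.6 → 1.3 → 1 → 0.8 → 0.6 → 0.5 → 0.4 → 0.3 → 1/4 — 3 1/3 stops faster (darker).
ISO: 125 → 160 → 200 → 250 → 320 → 400 → 500 → 640 → 800 → 1000 → 1250 — 3 1/3 stops higher (brighter).
Net: −2 1/3 −3 1/3 +3 1/3 = −2 1/3 stops.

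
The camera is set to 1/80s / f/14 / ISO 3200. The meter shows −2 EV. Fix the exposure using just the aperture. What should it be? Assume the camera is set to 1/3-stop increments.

Underexposed by 2 stops → need 2 stops brighter.
Aperture: f/14 → f/13 → f/11 → f/10 → f/9 → f/8 → f/7.1.

f/7.1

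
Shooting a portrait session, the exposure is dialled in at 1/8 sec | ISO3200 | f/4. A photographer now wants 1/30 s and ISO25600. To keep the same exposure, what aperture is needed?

Shutter speed: 1/8 → 1/15 → 1/30 — 2 stops faster (darker).
ISO: 3200 → 6400 → 12800 → 25600 — 3 stops raised (brighter).
Net change so far: 1 stop brighter. Offset with the aperture: f/4 → f/5.6.

f/5.6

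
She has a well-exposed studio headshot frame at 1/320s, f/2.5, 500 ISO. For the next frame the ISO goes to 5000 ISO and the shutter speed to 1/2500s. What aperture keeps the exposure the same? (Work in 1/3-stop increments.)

f/2.8

ISO: 500 → 640 → 800 → 1000 → 1250 → 1600 → 2000 → 2500 → 3200 → 4000 → 5000 — 3 1/3 stops higher (brighter).
Shutter speed: 1/320 → 1/400 → 1/500 → 1/640 → 1/800 → 1/1000 → 1/1250 → 1/1600 → 1/2000 → 1/2500 — 3 stops shorter (darker).
Net change so far: 1/3 stop brighter. Offset with the aperture: f/2.5 → f/2.8.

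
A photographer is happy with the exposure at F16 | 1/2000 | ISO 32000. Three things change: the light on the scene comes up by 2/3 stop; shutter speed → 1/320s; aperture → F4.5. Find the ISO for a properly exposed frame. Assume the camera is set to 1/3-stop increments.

Scene light: 2/3 stop brighter.
Shutter speed: 1/2000 → 1/1600 → 1/1250 → 1/1000 → 1/800 → 1/640 → 1/500 → 1/400 → 1/320 — 2 2/3 stops longer (brighter).
Aperture: f/16 → f/14 → f/13 → f/11 → f/10 → f/9 → f/8 → f/7.1 → f/6.3 → f/5.6 → f/5 → f/4.5 — 3 2/3 stops larger aperture (brighter).
Net so far: 7 stops brighter. ISO: 32000 → 25600 → 20000 → 16000 → 12800 → 10000 → 8000 → 6400 → 5000 → 4000 → 3200 → 2500 → 2000 → 1600 → 1250 → 1000 → 800 → 640 → 500 → 400 → 320 → 250.

ISO 250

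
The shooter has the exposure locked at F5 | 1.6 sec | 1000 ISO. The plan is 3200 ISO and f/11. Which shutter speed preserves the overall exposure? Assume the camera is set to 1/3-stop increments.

2.5 s

ISO: 1000 → 1250 → 1600 → 2000 → 2500 → 3200 — 1 2/3 stops higher (brighter).
Aperture: f/5 → f/5.6 → f/6.3 → f/7.1 → f/8 → f/9 → f/10 → f/11 — 2 1/3 stops stopped down (darker).
Net change so far: 2/3 stop darker. Offset with the shutter speed: 1.6 → 2 → 2.5.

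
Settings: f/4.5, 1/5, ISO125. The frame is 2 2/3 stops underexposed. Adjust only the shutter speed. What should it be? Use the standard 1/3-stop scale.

Underexposed by 2 2/3 stops → need 2 2/3 stops brighter.
Shutter speed: 1/5 → 1/4 → 0.3 → 0.4 → 0.5 → 0.6 → 0.8 → 1 → 1.3.

1.3 s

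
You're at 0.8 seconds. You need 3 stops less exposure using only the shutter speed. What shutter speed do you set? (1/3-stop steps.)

1/10s

Shutter speed: 0.8 → 0.6 → 0.5 → 0.4 → 0.3 → 1/4 → 1/5 → 1/6 → 1/8 → 1/10 — 3 stops shorter (darker).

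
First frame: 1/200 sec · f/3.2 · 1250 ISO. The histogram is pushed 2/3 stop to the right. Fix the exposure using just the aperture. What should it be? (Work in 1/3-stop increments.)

f/4

Overexposed by 2/3 stop → need 2/3 stop darker.
Aperture: f/3.2 → f/3.5 → f/4.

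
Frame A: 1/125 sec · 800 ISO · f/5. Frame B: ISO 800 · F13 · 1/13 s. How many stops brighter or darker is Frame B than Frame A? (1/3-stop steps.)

Aperture: f/5 → f/5.6 → f/6.3 → f/7.1 → f/8 → f/9 → f/10 → f/11 → f/13 — 2 2/3 stops narrower (darker).
Shutter speed: 1/125 → 1/100 → 1/80 → 1/60 → 1/50 → 1/40 → 1/30 → 1/25 → 1/20 → 1/15 → 1/13 — 3 1/3 stops slower (brighter).
ISO: unchanged.
Net: −2 2/3 +3 1/3 = +2/3 stops.

2/3 stop brighter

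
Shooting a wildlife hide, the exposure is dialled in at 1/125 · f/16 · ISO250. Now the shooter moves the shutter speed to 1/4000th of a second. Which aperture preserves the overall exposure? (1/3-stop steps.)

Shutter speed: 1/125 → 1/160 → 1/200 → 1/250 → 1/320 → 1/400 → 1/500 → 1/640 → 1/800 → 1/1000 → 1/1250 → 1/1600 → 1/2000 → 1/2500 → 1/3200 → 1/4000 — 5 stops shorter (darker).
Need 5 stops brighter from the aperture: f/16 → f/14 → f/13 → f/11 → f/10 → f/9 → f/8 → f/7.1 → f/6.3 → f/5.6 → f/5 → f/4.5 → f/4 → f/3.5 → f/3.2 → f/2.8.

f/2.8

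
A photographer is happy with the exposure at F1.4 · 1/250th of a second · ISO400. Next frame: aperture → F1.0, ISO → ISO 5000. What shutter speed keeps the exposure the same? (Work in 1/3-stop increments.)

1/6400s

Aperture: f/1.4 → f/1.2 → f/1.1 → f/1.0 — 1 stop larger aperture (brighter).
ISO: 400 → 500 → 640 → 800 → 1000 → 1250 → 1600 → 2000 → 2500 → 3200 → 4000 → 5000 — 3 2/3 stops higher (brighter).
Net change so far: 4 2/3 stops brighter. Offset with the shutter speed: 1/250 → 1/320 → 1/400 → 1/500 → 1/640 → 1/800 → 1/1000 → 1/1250 → 1/1600 → 1/2000 → 1/2500 → 1/3200 → 1/4000 → 1/5000 → 1/6400.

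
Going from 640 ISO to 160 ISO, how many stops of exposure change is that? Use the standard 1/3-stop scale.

640 → 500 → 400 → 320 → 250 → 200 → 160 — count the steps: 6 third-stops = 2 stops.

2 stops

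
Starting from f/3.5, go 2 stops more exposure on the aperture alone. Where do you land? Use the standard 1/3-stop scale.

Aperture: f/3.5 → f/3.2 → f/2.8 → f/2.5 → f/2.2 → f/2 → f/1.8 — 2 stops larger aperture (brighter).

f/1.8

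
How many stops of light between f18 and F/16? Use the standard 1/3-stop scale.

1/3 stop

f/18 → f/16 — count the steps: 1 third-stops = 1/3 stop.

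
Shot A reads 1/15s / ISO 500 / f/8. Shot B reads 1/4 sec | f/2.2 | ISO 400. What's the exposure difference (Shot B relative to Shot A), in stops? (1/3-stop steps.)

Aperture: f/8 → f/7.1 → f/6.3 → f/5.6 → f/5 → f/4.5 → f/4 → f/3.5 → f/3.2 → f/2.8 → f/2.5 → f/2.2 — 3 2/3 stops larger aperture (brighter).
Shutter speed: 1/15 → 1/13 → 1/10 → 1/8 → 1/6 → 1/5 → 1/4 — 2 stops slower (brighter).
ISO: 500 → 400 — 1/3 stop lower (darker).
Net: +3 2/3 +2 −1/3 = +5 1/3 stops.

5 1/3 stops brighter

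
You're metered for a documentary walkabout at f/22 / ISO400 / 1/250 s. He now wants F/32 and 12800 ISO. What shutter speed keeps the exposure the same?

Aperture: f/22 → f/32 — 1 stop smaller aperture (darker).
ISO: 400 → 800 → 1600 → 3200 → 6400 → 12800 — 5 stops higher (brighter).
Net change so far: 4 stops brighter. Offset with the shutter speed: 1/250 → 1/500 → 1/1000 → 1/2000 → 1/4000.

1/4000s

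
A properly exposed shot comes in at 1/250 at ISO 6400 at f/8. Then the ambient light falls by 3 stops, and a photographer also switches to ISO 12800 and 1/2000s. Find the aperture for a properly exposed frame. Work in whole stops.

f/1.4

Scene light: 3 stops darker.
ISO: 6400 → 12800 — 1 stop higher (brighter).
Shutter speed: 1/250 → 1/500 → 1/1000 → 1/2000 — 3 stops shorter (darker).
Net so far: 5 stops darker. Aperture: f/8 → f/5.6 → f/4 → f/2.8 → f/2 → f/1.4.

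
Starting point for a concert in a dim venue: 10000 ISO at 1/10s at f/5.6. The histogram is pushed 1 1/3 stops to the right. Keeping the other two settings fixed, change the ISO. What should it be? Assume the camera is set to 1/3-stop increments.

ISO 4000

Overexposed by 1 1/3 stops → need 1 1/3 stops darker.
ISO: 10000 → 8000 → 6400 → 5000 → 4000.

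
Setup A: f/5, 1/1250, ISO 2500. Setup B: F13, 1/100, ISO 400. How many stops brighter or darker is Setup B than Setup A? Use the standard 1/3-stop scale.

Aperture: f/5 → f/5.6 → f/6.3 → f/7.1 → f/8 → f/9 → f/10 → f/11 → f/13 — 2 2/3 stops narrower (darker).
Shutter speed: 1/1250 → 1/1000 → 1/800 → 1/640 → 1/500 → 1/400 → 1/320 → 1/250 → 1/200 → 1/160 → 1/125 → 1/100 — 3 2/3 stops slower (brighter).
ISO: 2500 → 2000 → 1600 → 1250 → 1000 → 800 → 640 → 500 → 400 — 2 2/3 stops dropped (darker).
Net: −2 2/3 +3 2/3 −2 2/3 = −1 2/3 stops.

1 2/3 stops darker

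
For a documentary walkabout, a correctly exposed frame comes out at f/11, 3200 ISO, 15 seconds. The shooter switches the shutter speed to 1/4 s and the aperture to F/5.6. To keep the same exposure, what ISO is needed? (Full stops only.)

Shutter speed: 15 → 8 → 4 → 2 → 1 → 1/2 → 1/4 — 6 stops faster (darker).
Aperture: f/11 → f/8 → f/5.6 — 2 stops opened up (brighter).
Net change so far: 4 stops darker. Offset with the ISO: 3200 → 6400 → 12800 → 25600 → 51200.

ISO 51200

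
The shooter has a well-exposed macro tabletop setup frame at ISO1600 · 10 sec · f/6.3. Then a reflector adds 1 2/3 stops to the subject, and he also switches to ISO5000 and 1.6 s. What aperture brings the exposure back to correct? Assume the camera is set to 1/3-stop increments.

f/8

Scene light: 1 2/3 stops brighter.
ISO: 1600 → 2000 → 2500 → 3200 → 4000 → 5000 — 1 2/3 stops raised (brighter).
Shutter speed: 10 → 8 → 6 → 5 → 4 → 3.2 → 2.5 → 2 → 1.6 — 2 2/3 stops shorter (darker).
Net so far: 2/3 stop brighter. Aperture: f/6.3 → f/7.1 → f/8.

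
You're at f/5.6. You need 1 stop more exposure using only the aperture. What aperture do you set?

Aperture: f/5.6 → f/4 — 1 stop wider (brighter).

f/4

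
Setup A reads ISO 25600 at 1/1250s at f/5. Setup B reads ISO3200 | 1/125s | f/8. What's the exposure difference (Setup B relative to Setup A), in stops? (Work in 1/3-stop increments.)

Aperture: f/5 → f/5.6 → f/6.3 → f/7.1 → f/8 — 1 1/3 stops narrower (darker).
Shutter speed: 1/1250 → 1/1000 → 1/800 → 1/640 → 1/500 → 1/400 → 1/320 → 1/250 → 1/200 → 1/160 → 1/125 — 3 1/3 stops longer (brighter).
ISO: 25600 → 20000 → 16000 → 12800 → 10000 → 8000 → 6400 → 5000 → 4000 → 3200 — 3 stops lower (darker).
Net: −1 1/3 +3 1/3 −3 = −1 stop.

1 stop darker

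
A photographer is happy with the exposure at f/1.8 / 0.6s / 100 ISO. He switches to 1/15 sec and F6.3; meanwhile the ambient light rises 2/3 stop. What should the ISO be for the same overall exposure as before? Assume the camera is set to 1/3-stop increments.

Scene light: 2/3 stop brighter.
Shutter speed: 0.6 → 0.5 → 0.4 → 0.3 → 1/4 → 1/5 → 1/6 → 1/8 → 1/10 → 1/13 → 1/15 — 3 1/3 stops shorter (darker).
Aperture: f/1.8 → f/2 → f/2.2 → f/2.5 → f/2.8 → f/3.2 → f/3.5 → f/4 → f/4.5 → f/5 → f/5.6 → f/6.3 — 3 2/3 stops stopped down (darker).
Net so far: 6 1/3 stops darker. ISO: 100 → 125 → 160 → 200 → 250 → 320 → 400 → 500 → 640 → 800 → 1000 → 1250 → 1600 → 2000 → 2500 → 3200 → 4000 → 5000 → 6400 → 8000.

ISO 8000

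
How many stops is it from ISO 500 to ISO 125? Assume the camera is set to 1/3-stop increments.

2 stops

500 → 400 → 320 → 250 → 200 → 160 → 125 — count the steps: 6 third-stops = 2 stops.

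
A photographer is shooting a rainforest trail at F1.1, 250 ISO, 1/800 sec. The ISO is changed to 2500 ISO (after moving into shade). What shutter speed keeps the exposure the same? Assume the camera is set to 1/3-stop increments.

ISO: 250 → 320 → 400 → 500 → 640 → 800 → 1000 → 1250 → 1600 → 2000 → 2500 — 3 1/3 stops raised (brighter).
Need 3 1/3 stops darker from the shutter speed: 1/800 → 1/1000 → 1/1250 → 1/1600 → 1/2000 → 1/2500 → 1/3200 → 1/4000 → 1/5000 → 1/6400 → 1/8000.

1/8000s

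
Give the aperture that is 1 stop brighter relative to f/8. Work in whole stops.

Aperture: f/8 → f/5.6 — 1 stop wider (brighter).

f/5.6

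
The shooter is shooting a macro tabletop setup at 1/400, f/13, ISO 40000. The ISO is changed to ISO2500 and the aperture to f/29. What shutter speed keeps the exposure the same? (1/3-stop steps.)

1/5s

ISO: 40000 → 32000 → 25600 → 20000 → 16000 → 12800 → 10000 → 8000 → 6400 → 5000 → 4000 → 3200 → 2500 — 4 stops dropped (darker).
Aperture: f/13 → f/14 → f/16 → f/18 → f/20 → f/22 → f/25 → f/29 — 2 1/3 stops smaller aperture (darker).
Net change so far: 6 1/3 stops darker. Offset with the shutter speed: 1/400 → 1/320 → 1/250 → 1/200 → 1/160 → 1/125 → 1/100 → 1/80 → 1/60 → 1/50 → 1/40 → 1/30 → 1/25 → 1/20 → 1/15 → 1/13 → 1/10 → 1/8 → 1/6 → 1/5.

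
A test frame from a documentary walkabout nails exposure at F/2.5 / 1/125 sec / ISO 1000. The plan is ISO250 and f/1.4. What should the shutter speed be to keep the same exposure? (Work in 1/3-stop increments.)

ISO: 1000 → 800 → 640 → 500 → 400 → 320 → 250 — 2 stops lower (darker).
Aperture: f/2.5 → f/2.2 → f/2 → f/1.8 → f/1.6 → f/1.4 — 1 2/3 stops opened up (brighter).
Net change so far: 1/3 stop darker. Offset with the shutter speed: 1/125 → 1/100.

1/100s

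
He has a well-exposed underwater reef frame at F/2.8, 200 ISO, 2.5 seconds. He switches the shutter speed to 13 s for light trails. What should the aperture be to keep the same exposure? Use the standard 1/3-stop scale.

f/6.3

Shutter speed: 2.5 → 3.2 → 4 → 5 → 6 → 8 → 10 → 13 — 2 1/3 stops longer (brighter).
Need 2 1/3 stops darker from the aperture: f/2.8 → f/3.2 → f/3.5 → f/4 → f/4.5 → f/5 → f/5.6 → f/6.3.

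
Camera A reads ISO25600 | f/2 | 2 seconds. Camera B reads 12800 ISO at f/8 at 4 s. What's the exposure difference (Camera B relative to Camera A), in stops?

4 stops darker

Aperture: f/2 → f/2.8 → f/4 → f/5.6 → f/8 — 4 stops smaller aperture (darker).
Shutter speed: 2 → 4 — 1 stop slower (brighter).
ISO: 25600 → 12800 — 1 stop dropped (darker).
Net: −4 +1 −1 = −4 stops.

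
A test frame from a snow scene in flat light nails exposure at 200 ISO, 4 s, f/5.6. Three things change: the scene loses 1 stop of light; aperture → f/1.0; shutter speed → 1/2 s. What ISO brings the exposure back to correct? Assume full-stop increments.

ISO 100

Scene light: 1 stop darker.
Aperture: f/5.6 → f/4 → f/2.8 → f/2 → f/1.4 → f/1.0 — 5 stops opened up (brighter).
Shutter speed: 4 → 2 → 1 → 1/2 — 3 stops faster (darker).
Net so far: 1 stop brighter. ISO: 200 → 100.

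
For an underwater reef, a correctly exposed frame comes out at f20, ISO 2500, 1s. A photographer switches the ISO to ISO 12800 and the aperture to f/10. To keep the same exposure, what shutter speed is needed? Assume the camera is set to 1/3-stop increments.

1/20s

ISO: 2500 → 3200 → 4000 → 5000 → 6400 → 8000 → 10000 → 12800 — 2 1/3 stops higher (brighter).
Aperture: f/20 → f/18 → f/16 → f/14 → f/13 → f/11 → f/10 — 2 stops wider (brighter).
Net change so far: 4 1/3 stops brighter. Offset with the shutter speed: 1 → 0.8 → 0.6 → 0.5 → 0.4 → 0.3 → 1/4 → 1/5 → 1/6 → 1/8 → 1/10 → 1/13 → 1/15 → 1/20.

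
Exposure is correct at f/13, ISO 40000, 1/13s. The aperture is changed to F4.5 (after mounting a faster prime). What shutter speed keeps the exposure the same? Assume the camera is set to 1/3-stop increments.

Aperture: f/13 → f/11 → f/10 → f/9 → f/8 → f/7.1 → f/6.3 → f/5.6 → f/5 → f/4.5 — 3 stops opened up (brighter).
Need 3 stops darker from the shutter speed: 1/13 → 1/15 → 1/20 → 1/25 → 1/30 → 1/40 → 1/50 → 1/60 → 1/80 → 1/100.

1/100s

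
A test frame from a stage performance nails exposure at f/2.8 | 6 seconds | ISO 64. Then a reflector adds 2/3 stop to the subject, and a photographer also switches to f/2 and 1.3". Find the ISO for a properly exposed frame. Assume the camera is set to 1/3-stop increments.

Scene light: 2/3 stop brighter.
Aperture: f/2.8 → f/2.5 → f/2.2 → f/2 — 1 stop opened up (brighter).
Shutter speed: 6 → 5 → 4 → 3.2 → 2.5 → 2 → 1.6 → 1.3 — 2 1/3 stops faster (darker).
Net so far: 2/3 stop darker. ISO: 64 → 80 → 100.

ISO 100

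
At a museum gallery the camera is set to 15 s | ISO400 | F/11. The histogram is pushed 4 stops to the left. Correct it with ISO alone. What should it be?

Underexposed by 4 stops → need 4 stops brighter.
ISO: 400 → 800 → 1600 → 3200 → 6400.

ISO 6400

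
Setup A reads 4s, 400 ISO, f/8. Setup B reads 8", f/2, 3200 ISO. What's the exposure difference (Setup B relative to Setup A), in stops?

Aperture: f/8 → f/5.6 → f/4 → f/2.8 → f/2 — 4 stops wider (brighter).
Shutter speed: 4 → 8 — 1 stop slower (brighter).
ISO: 400 → 800 → 1600 → 3200 — 3 stops higher (brighter).
Net: +4 +1 +3 = +8 stops.

8 stops brighter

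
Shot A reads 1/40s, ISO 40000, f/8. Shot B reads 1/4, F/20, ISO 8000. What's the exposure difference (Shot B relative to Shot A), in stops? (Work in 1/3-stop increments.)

1 2/3 stops darker

Aperture: f/8 → f/9 → f/10 → f/11 → f/13 → f/14 → f/16 → f/18 → f/20 — 2 2/3 stops smaller aperture (darker).
Shutter speed: 1/40 → 1/30 → 1/25 → 1/20 → 1/15 → 1/13 → 1/10 → 1/8 → 1/6 → 1/5 → 1/4 — 3 1/3 stops longer (brighter).
ISO: 40000 → 32000 → 25600 → 20000 → 16000 → 12800 → 10000 → 8000 — 2 1/3 stops lower (darker).
Net: −2 2/3 +3 1/3 −2 1/3 = −1 2/3 stops.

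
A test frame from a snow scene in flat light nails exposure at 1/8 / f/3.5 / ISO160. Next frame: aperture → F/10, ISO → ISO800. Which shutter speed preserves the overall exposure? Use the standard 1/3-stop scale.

1/5s

Aperture: f/3.5 → f/4 → f/4.5 → f/5 → f/5.6 → f/6.3 → f/7.1 → f/8 → f/9 → f/10 — 3 stops stopped down (darker).
ISO: 160 → 200 → 250 → 320 → 400 → 500 → 640 → 800 — 2 1/3 stops raised (brighter).
Net change so far: 2/3 stop darker. Offset with the shutter speed: 1/8 → 1/6 → 1/5.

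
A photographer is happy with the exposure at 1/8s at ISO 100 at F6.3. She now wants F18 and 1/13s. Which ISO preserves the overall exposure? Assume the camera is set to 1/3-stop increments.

ISO 1250

Aperture: f/6.3 → f/7.1 → f/8 → f/9 → f/10 → f/11 → f/13 → f/14 → f/16 → f/18 — 3 stops stopped down (darker).
Shutter speed: 1/8 → 1/10 → 1/13 — 2/3 stop faster (darker).
Net change so far: 3 2/3 stops darker. Offset with the ISO: 100 → 125 → 160 → 200 → 250 → 320 → 400 → 500 → 640 → 800 → 1000 → 1250.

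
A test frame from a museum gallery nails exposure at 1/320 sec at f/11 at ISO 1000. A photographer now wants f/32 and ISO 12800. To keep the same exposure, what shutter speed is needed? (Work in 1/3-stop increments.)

Aperture: f/11 → f/13 → f/14 → f/16 → f/18 → f/20 → f/22 → f/25 → f/29 → f/32 — 3 stops narrower (darker).
ISO: 1000 → 1250 → 1600 → 2000 → 2500 → 3200 → 4000 → 5000 → 6400 → 8000 → 10000 → 12800 — 3 2/3 stops raised (brighter).
Net change so far: 2/3 stop brighter. Offset with the shutter speed: 1/320 → 1/400 → 1/500.

1/500s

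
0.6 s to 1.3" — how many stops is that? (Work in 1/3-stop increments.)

0.6 → 0.8 → 1 → 1.3 — count the steps: 3 third-stops = 1 stop.

1 stop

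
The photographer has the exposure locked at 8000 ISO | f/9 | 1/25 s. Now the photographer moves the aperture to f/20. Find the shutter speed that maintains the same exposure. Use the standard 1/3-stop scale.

1/5s

Aperture: f/9 → f/10 → f/11 → f/13 → f/14 → f/16 → f/18 → f/20 — 2 1/3 stops narrower (darker).
Need 2 1/3 stops brighter from the shutter speed: 1/25 → 1/20 → 1/15 → 1/13 → 1/10 → 1/8 → 1/6 → 1/5.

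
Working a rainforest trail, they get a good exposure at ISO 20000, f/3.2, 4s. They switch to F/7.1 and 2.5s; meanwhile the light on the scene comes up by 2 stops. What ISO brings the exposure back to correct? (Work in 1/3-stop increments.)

ISO 40000

Scene light: 2 stops brighter.
Aperture: f/3.2 → f/3.5 → f/4 → f/4.5 → f/5 → f/5.6 → f/6.3 → f/7.1 — 2 1/3 stops stopped down (darker).
Shutter speed: 4 → 3.2 → 2.5 — 2/3 stop shorter (darker).
Net so far: 1 stop darker. ISO: 20000 → 25600 → 32000 → 40000.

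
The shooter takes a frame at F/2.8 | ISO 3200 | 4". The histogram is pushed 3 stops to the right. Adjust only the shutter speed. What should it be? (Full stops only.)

1/2s

Overexposed by 3 stops → need 3 stops darker.
Shutter speed: 4 → 2 → 1 → 1/2.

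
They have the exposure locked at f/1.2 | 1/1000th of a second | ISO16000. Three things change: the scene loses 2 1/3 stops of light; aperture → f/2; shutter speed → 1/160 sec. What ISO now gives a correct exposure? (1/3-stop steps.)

ISO 32000

Scene light: 2 1/3 stops darker.
Aperture: f/1.2 → f/1.4 → f/1.6 → f/1.8 → f/2 — 1 1/3 stops stopped down (darker).
Shutter speed: 1/1000 → 1/800 → 1/640 → 1/500 → 1/400 → 1/320 → 1/250 → 1/200 → 1/160 — 2 2/3 stops slower (brighter).
Net so far: 1 stop darker. ISO: 16000 → 20000 → 25600 → 32000.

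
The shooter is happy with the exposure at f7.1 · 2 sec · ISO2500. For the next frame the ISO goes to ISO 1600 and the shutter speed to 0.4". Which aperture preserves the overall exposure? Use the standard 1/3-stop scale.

f/2.5

ISO: 2500 → 2000 → 1600 — 2/3 stop lower (darker).
Shutter speed: 2 → 1.6 → 1.3 → 1 → 0.8 → 0.6 → 0.5 → 0.4 — 2 1/3 stops shorter (darker).
Net change so far: 3 stops darker. Offset with the aperture: f/7.1 → f/6.3 → f/5.6 → f/5 → f/4.5 → f/4 → f/3.5 → f/3.2 → f/2.8 → f/2.5.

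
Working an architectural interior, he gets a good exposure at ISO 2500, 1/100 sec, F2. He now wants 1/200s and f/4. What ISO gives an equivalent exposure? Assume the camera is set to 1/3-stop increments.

ISO 20000

Shutter speed: 1/100 → 1/125 → 1/160 → 1/200 — 1 stop faster (darker).
Aperture: f/2 → f/2.2 → f/2.5 → f/2.8 → f/3.2 → f/3.5 → f/4 — 2 stops smaller aperture (darker).
Net change so far: 3 stops darker. Offset with the ISO: 2500 → 3200 → 4000 → 5000 → 6400 → 8000 → 10000 → 12800 → 16000 → 20000.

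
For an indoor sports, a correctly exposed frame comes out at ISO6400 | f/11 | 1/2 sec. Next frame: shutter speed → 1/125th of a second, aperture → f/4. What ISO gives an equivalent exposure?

ISO 51200

Shutter speed: 1/2 → 1/4 → 1/8 → 1/15 → 1/30 → 1/60 → 1/125 — 6 stops faster (darker).
Aperture: f/11 → f/8 → f/5.6 → f/4 — 3 stops larger aperture (brighter).
Net change so far: 3 stops darker. Offset with the ISO: 6400 → 12800 → 25600 → 51200.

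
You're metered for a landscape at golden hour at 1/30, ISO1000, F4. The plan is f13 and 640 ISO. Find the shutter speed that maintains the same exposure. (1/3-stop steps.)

0.5 s

Aperture: f/4 → f/4.5 → f/5 → f/5.6 → f/6.3 → f/7.1 → f/8 → f/9 → f/10 → f/11 → f/13 — 3 1/3 stops stopped down (darker).
ISO: 1000 → 800 → 640 — 2/3 stop dropped (darker).
Net change so far: 4 stops darker. Offset with the shutter speed: 1/30 → 1/25 → 1/20 → 1/15 → 1/13 → 1/10 → 1/8 → 1/6 → 1/5 → 1/4 → 0.3 → 0.4 → 0.5.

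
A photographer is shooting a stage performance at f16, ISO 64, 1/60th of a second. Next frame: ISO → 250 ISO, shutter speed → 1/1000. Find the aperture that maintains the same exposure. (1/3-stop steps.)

ISO: 64 → 80 → 100 → 125 → 160 → 200 → 250 — 2 stops raised (brighter).
Shutter speed: 1/60 → 1/80 → 1/100 → 1/125 → 1/160 → 1/200 → 1/250 → 1/320 → 1/400 → 1/500 → 1/640 → 1/800 → 1/1000 — 4 stops faster (darker).
Net change so far: 2 stops darker. Offset with the aperture: f/16 → f/14 → f/13 → f/11 → f/10 → f/9 → f/8.

f/8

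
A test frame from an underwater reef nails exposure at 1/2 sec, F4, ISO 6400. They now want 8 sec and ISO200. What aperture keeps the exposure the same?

Shutter speed: 1/2 → 1 → 2 → 4 → 8 — 4 stops slower (brighter).
ISO: 6400 → 3200 → 1600 → 800 → 400 → 200 — 5 stops dropped (darker).
Net change so far: 1 stop darker. Offset with the aperture: f/4 → f/2.8.

f/2.8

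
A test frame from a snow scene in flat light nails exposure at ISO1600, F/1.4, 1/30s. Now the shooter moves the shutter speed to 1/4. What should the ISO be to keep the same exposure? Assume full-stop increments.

ISO 200

Shutter speed: 1/30 → 1/15 → 1/8 → 1/4 — 3 stops slower (brighter).
Need 3 stops darker from the ISO: 1600 → 800 → 400 → 200.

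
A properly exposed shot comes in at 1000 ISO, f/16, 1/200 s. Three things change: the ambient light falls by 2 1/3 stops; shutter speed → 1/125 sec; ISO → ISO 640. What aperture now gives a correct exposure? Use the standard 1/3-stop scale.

Scene light: 2 1/3 stops darker.
Shutter speed: 1/200 → 1/160 → 1/125 — 2/3 stop longer (brighter).
ISO: 1000 → 800 → 640 — 2/3 stop dropped (darker).
Net so far: 2 1/3 stops darker. Aperture: f/16 → f/14 → f/13 → f/11 → f/10 → f/9 → f/8 → f/7.1.

f/7.1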